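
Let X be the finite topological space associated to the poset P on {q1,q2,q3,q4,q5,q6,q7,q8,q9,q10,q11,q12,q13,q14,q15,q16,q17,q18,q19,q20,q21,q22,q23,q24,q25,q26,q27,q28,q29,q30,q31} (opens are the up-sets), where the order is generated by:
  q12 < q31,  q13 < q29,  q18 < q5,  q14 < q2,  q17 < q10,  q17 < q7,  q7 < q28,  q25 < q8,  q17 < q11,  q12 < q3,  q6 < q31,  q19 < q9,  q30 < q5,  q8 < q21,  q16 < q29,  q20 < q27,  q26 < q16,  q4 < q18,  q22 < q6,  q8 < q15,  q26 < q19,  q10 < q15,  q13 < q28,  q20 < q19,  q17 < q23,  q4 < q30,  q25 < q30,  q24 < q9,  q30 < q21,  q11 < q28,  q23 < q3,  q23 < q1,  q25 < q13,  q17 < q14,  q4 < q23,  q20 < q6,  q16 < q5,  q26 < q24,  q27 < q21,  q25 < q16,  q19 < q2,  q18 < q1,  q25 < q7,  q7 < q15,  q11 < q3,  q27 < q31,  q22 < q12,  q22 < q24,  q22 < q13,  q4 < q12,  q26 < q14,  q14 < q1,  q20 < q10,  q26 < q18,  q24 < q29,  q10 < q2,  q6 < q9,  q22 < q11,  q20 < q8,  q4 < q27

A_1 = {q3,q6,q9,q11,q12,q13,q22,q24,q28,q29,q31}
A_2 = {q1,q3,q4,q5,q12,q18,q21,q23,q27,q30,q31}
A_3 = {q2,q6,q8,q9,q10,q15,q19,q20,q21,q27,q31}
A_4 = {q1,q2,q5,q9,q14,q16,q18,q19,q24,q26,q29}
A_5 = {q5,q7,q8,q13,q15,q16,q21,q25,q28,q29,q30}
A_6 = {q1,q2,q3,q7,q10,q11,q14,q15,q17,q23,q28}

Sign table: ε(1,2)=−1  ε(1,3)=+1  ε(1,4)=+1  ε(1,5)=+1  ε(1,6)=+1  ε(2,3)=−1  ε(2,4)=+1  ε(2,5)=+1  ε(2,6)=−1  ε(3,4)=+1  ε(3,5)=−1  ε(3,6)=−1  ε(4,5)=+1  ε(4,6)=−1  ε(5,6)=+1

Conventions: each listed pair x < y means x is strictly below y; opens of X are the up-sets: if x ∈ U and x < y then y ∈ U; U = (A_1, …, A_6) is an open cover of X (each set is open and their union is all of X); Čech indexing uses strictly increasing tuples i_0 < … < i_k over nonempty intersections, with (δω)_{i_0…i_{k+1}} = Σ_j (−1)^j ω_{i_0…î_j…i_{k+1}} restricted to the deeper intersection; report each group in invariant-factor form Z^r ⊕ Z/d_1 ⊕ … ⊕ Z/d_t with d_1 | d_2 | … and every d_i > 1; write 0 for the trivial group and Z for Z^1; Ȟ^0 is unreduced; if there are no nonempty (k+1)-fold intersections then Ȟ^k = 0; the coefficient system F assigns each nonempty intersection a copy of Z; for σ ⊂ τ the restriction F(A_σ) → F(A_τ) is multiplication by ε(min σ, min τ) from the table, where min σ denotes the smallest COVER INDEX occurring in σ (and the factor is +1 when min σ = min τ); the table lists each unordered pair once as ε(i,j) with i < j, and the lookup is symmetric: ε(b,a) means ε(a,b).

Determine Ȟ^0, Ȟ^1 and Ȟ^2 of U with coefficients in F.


intersection data:
  A12={q3,q12,q31} A13={q6,q9,q31} A14={q9,q24,q29} A15={q13,q28,q29} A16={q3,q11,q28} A23={q21,q27,q31} A24={q1,q5,q18} A25={q5,q21,q30} A26={q1,q3,q23} A34={q2,q9,q19} A35={q8,q15,q21} A36={q2,q10,q15} A45={q5,q16,q29} A46={q1,q2,q14} A56={q7,q15,q28}
  A123={q31} A126={q3} A134={q9} A145={q29} A156={q28} A235={q21} A245={q5} A246={q1} A346={q2} A356={q15}
C dims 6,15,10; δ0: rk 6, SNF 1^5·2; δ1: rk 9, SNF 1^9
Ȟ^0 = (6 − 6) − 0 = 0, so Ȟ^0 ≅ 0
Ȟ^1 = (15 − 9) − 6 = 0 plus torsion [2], so Ȟ^1 ≅ Z/2
Ȟ^2 = (10 − 0) − 9 = 1, so Ȟ^2 ≅ Z

Ȟ^0 = 0, Ȟ^1 = Z/2 and Ȟ^2 = Z


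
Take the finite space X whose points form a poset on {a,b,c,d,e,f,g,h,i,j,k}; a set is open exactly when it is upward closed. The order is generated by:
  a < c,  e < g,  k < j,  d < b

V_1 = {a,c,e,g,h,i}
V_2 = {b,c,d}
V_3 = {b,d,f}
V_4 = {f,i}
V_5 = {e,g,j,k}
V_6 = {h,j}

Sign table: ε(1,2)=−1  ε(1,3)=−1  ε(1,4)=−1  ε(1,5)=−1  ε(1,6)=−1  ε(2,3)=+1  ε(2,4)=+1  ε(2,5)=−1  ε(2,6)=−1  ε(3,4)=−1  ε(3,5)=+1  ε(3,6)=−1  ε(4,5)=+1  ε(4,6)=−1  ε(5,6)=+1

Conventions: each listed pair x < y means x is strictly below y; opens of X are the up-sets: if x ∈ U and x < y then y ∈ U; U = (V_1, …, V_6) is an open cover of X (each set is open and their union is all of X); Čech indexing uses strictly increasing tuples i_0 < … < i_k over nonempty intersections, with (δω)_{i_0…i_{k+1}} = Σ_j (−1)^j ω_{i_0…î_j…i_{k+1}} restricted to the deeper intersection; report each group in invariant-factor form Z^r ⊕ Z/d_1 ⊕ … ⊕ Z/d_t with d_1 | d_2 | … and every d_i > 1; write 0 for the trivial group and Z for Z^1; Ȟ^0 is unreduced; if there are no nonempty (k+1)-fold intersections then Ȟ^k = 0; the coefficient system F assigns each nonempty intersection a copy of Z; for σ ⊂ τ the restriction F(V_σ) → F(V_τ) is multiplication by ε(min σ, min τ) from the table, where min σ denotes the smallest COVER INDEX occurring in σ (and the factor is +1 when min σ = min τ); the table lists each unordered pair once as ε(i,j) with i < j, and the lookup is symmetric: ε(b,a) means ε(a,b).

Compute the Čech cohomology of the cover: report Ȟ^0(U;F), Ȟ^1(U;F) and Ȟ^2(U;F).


Ȟ^0(U;F) ≅ 0; Ȟ^1(U;F) ≅ Z ⊕ Z/2; Ȟ^2(U;F) ≅ 0

nonempty intersections:
  V12={c} V14={i} V15={e,g} V16={h} V23={b,d} V34={f} V56={j}
C dims 6,7; δ0: rk 6, SNF 1^5·2
Ȟ^0: (6−6)−0=0 ⇒ 0
Ȟ^1: (7−0)−6=1 plus torsion [2] ⇒ Z ⊕ Z/2
Ȟ^2: (0−0)−0=0 ⇒ 0


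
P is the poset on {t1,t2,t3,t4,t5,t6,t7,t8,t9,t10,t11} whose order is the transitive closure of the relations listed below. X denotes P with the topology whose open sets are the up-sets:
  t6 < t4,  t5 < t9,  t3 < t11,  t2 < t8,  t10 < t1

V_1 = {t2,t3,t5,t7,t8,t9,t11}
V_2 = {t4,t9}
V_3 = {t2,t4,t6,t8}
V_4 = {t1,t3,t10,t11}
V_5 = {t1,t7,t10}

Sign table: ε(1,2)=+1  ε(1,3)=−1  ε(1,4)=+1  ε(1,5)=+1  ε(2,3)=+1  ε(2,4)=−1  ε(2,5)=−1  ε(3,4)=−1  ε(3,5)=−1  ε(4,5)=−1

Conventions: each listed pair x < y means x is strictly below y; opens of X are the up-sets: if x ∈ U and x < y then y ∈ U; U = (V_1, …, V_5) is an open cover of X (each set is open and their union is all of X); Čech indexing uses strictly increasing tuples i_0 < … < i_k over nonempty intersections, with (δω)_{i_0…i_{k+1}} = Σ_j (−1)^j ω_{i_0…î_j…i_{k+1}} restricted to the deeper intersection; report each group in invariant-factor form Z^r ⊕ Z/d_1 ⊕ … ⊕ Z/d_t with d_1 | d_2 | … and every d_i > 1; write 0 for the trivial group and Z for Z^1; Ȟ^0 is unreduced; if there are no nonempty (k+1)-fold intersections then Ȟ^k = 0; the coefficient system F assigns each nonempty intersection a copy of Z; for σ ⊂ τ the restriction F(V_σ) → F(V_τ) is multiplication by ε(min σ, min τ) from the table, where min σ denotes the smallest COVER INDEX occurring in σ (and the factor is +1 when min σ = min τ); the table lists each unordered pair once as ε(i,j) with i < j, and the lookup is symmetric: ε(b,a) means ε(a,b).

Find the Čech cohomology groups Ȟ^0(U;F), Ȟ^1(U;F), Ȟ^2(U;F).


Ȟ^0 = 0,  Ȟ^1 = Z ⊕ Z/2,  Ȟ^2 = 0

nerve of the cover:
  V12={t9} V13={t2,t8} V14={t3,t11} V15={t7} V23={t4} V45={t1,t10}
C dims 5,6; δ0: rk 5, SNF 1^4·2
Ȟ^0 = (5 − 5) − 0 = 0, so Ȟ^0 ≅ 0
Ȟ^1 = (6 − 0) − 5 = 1 plus torsion [2], so Ȟ^1 ≅ Z ⊕ Z/2
Ȟ^2 = (0 − 0) − 0 = 0, so Ȟ^2 ≅ 0


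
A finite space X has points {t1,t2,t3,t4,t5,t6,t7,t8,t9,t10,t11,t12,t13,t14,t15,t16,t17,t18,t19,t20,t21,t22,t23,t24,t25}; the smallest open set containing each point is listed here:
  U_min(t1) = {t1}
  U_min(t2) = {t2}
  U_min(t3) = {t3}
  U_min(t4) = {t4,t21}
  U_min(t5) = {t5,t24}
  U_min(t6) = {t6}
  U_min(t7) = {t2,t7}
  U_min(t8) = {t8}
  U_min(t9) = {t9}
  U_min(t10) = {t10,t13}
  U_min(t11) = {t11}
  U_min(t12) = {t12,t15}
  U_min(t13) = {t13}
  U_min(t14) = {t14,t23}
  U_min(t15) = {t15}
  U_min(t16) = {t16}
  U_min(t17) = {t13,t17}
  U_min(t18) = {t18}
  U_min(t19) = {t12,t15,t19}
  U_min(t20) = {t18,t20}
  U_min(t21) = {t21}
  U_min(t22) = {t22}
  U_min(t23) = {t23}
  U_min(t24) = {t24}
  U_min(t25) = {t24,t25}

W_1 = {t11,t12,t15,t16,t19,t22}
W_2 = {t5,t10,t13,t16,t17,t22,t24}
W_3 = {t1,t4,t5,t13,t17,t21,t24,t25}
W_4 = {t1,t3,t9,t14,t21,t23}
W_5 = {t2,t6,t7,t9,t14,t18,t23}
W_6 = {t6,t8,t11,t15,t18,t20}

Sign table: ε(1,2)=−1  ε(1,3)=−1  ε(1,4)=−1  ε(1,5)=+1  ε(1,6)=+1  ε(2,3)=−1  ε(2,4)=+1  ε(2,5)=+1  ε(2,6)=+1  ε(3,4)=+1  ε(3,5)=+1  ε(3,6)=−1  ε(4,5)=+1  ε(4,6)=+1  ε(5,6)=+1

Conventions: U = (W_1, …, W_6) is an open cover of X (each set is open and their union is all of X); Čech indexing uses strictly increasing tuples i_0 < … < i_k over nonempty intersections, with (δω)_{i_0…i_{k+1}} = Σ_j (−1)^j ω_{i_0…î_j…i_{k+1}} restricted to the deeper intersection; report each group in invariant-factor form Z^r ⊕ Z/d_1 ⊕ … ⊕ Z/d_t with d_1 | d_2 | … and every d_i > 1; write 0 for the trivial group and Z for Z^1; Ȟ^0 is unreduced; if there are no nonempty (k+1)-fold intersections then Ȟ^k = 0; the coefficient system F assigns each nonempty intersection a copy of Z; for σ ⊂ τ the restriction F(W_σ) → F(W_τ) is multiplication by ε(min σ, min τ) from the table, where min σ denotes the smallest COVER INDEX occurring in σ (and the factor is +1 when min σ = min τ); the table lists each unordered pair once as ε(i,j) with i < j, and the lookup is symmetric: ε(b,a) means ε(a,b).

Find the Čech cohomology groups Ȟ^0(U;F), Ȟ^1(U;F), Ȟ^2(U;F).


Ȟ^0 ≅ Z, Ȟ^1 ≅ Z and Ȟ^2 ≅ 0

nerve simplices:
  W12={t16,t22} W16={t11,t15} W23={t5,t13,t17,t24} W34={t1,t21} W45={t9,t14,t23} W56={t6,t18}
C dims 6,6; δ0: rk 5, SNF 1^5
degree 0: 6−5−0 = 1 → Ȟ^0 ≅ Z
degree 1: 6−0−5 = 1 → Ȟ^1 ≅ Z
degree 2: 0−0−0 = 0 → Ȟ^2 ≅ 0


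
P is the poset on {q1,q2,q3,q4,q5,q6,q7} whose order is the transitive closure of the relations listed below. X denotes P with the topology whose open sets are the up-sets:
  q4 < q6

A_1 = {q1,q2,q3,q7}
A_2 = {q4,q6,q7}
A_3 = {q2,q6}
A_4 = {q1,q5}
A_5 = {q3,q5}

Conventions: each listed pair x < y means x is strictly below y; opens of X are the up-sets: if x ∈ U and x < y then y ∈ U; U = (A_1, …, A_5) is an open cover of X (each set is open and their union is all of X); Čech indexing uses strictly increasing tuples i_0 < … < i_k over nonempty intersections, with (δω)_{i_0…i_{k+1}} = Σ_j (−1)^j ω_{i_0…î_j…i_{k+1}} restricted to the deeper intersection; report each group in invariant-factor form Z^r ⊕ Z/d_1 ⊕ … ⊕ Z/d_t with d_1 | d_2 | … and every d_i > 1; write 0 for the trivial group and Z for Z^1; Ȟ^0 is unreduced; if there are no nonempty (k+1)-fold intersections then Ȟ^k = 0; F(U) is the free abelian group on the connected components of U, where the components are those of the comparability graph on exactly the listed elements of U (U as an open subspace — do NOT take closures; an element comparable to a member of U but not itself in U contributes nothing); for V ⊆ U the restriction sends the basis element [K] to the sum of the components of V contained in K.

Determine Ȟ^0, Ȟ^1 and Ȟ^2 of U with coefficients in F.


intersection data:
  A12={q7} A13={q2} A14={q1} A15={q3} A23={q6} A45={q5}
components per intersection:
  A1: {q1} {q2} {q3} {q7}
  A2: {q4,q6} {q7}
  A3: {q2} {q6}
  A4: {q1} {q5}
  A5: {q3} {q5}
  A12: {q7}
  A13: {q2}
  A14: {q1}
  A15: {q3}
  A23: {q6}
  A45: {q5}
C dims 12,6; δ0: rk 6, SNF 1^6
Ȟ^0 = (12 − 6) − 0 = 6, so Ȟ^0 ≅ Z^6
Ȟ^1 = (6 − 0) − 6 = 0, so Ȟ^1 ≅ 0
Ȟ^2 = (0 − 0) − 0 = 0, so Ȟ^2 ≅ 0

Ȟ^0(U;F) ≅ Z^6,  Ȟ^1(U;F) ≅ 0,  Ȟ^2(U;F) ≅ 0


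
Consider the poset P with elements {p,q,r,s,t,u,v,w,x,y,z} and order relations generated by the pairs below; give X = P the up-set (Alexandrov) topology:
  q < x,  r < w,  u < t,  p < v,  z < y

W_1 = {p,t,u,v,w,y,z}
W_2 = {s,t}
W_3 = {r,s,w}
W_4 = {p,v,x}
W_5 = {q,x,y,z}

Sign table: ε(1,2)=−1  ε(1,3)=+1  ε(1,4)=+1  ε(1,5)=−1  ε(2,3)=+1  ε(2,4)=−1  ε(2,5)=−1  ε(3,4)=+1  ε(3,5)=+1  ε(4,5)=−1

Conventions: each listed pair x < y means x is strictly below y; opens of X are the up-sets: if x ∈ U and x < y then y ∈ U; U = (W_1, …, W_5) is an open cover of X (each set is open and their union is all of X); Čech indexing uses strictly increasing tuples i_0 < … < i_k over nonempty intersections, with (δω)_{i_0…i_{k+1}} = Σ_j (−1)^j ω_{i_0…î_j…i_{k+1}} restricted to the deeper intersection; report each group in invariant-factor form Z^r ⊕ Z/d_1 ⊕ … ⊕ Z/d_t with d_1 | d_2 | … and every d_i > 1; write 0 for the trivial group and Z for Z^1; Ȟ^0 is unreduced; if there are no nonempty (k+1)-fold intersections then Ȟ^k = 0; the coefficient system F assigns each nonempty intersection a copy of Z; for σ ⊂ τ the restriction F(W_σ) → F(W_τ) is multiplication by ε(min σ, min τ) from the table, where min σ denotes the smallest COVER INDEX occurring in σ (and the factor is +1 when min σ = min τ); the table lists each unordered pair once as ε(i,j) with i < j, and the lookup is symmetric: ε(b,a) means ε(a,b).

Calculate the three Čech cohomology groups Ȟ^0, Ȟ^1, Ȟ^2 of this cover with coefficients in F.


nonempty overlaps:
  W12={t} W13={w} W14={p,v} W15={y,z} W23={s} W45={x}
C dims 5,6; δ0: rk 5, SNF 1^4·2
degree 0: 5−5−0 = 0 → Ȟ^0 ≅ 0
degree 1: 6−0−5 = 1 plus torsion [2] → Ȟ^1 ≅ Z ⊕ Z/2
degree 2: 0−0−0 = 0 → Ȟ^2 ≅ 0

Ȟ^0 ≅ 0; Ȟ^1 ≅ Z ⊕ Z/2; Ȟ^2 ≅ 0


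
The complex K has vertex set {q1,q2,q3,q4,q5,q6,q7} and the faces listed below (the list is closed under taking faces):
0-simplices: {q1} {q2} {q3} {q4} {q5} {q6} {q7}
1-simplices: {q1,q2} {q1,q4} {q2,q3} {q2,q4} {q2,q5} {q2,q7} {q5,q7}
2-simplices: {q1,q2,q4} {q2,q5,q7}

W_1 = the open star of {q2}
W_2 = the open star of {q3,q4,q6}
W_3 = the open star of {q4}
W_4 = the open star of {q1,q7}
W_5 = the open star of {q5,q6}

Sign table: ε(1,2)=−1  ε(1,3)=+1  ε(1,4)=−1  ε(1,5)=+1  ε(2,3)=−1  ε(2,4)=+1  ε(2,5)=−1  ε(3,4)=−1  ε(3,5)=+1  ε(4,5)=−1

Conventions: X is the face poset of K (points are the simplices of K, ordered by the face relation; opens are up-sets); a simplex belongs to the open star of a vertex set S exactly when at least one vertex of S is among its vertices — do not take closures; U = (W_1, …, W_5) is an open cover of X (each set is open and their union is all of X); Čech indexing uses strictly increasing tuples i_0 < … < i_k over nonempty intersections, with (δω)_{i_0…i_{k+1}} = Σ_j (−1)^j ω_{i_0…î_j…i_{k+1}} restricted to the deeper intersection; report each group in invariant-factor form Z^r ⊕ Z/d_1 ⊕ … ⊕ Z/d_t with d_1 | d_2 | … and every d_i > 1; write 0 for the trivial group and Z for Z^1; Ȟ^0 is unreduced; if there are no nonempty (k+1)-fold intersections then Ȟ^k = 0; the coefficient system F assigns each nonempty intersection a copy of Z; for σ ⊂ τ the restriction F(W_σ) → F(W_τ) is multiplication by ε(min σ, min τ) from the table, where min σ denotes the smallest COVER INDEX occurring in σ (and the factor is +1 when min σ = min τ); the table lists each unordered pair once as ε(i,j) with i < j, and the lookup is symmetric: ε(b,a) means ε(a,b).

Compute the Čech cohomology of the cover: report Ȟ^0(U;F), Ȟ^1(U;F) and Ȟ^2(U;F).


Ȟ^0 ≅ Z, Ȟ^1 ≅ Z, Ȟ^2 ≅ 0

intersection data:
  W1={{q2},{q1,q2},{q2,q3},{q2,q4},{q2,q5},{q2,q7},{q1,q2,q4},{q2,q5,q7}} W2={{q3},{q4},{q6},{q1,q4},{q2,q3},{q2,q4},{q1,q2,q4}} W3={{q4},{q1,q4},{q2,q4},{q1,q2,q4}} W4={{q1},{q7},{q1,q2},{q1,q4},{q2,q7},{q5,q7},{q1,q2,q4},{q2,q5,q7}} W5={{q5},{q6},{q2,q5},{q5,q7},{q2,q5,q7}}
  W12={{q2,q3},{q2,q4},{q1,q2,q4}} W13={{q2,q4},{q1,q2,q4}} W14={{q1,q2},{q2,q7},{q1,q2,q4},{q2,q5,q7}} W15={{q2,q5},{q2,q5,q7}} W23={{q4},{q1,q4},{q2,q4},{q1,q2,q4}} W24={{q1,q4},{q1,q2,q4}} W25={{q6}} W34={{q1,q4},{q1,q2,q4}} W45={{q5,q7},{q2,q5,q7}}
  W123={{q2,q4},{q1,q2,q4}} W124={{q1,q2,q4}} W134={{q1,q2,q4}} W145={{q2,q5,q7}} W234={{q1,q4},{q1,q2,q4}}
  W1234={{q1,q2,q4}}
C dims 5,9,5,1; δ0: rk 4, SNF 1^4; δ1: rk 4, SNF 1^4; δ2: rk 1, SNF 1^1
Ȟ^0 = (5 − 4) − 0 = 1, so Ȟ^0 ≅ Z
Ȟ^1 = (9 − 4) − 4 = 1, so Ȟ^1 ≅ Z
Ȟ^2 = (5 − 1) − 4 = 0, so Ȟ^2 ≅ 0


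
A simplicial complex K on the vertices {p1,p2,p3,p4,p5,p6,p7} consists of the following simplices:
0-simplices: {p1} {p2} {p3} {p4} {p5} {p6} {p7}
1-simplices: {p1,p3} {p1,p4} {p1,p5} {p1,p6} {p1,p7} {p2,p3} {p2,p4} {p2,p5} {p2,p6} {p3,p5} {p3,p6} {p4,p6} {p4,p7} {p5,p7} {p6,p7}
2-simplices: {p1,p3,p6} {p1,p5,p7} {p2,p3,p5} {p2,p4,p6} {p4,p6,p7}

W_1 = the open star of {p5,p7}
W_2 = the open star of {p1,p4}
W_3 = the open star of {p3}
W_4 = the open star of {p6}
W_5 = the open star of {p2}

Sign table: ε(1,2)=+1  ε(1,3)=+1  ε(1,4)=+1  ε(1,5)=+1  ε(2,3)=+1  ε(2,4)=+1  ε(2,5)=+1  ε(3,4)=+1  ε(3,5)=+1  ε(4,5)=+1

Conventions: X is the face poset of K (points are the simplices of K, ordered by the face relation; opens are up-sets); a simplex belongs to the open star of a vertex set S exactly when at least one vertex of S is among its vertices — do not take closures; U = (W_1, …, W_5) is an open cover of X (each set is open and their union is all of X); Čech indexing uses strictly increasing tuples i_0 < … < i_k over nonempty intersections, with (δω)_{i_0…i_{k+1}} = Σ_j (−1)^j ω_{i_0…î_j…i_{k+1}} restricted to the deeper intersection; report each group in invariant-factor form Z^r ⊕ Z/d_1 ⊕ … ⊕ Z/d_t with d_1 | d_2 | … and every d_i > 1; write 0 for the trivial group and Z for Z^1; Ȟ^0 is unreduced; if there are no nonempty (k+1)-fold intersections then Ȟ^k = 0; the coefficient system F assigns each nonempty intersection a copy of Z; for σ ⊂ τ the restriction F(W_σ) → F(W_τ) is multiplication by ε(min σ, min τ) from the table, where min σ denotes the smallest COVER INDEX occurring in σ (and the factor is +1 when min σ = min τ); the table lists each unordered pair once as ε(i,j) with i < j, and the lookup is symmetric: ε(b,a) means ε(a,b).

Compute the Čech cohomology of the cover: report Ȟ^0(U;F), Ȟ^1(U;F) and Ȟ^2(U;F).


nonempty overlaps:
  W1={{p5},{p7},{p1,p5},{p1,p7},{p2,p5},{p3,p5},{p4,p7},{p5,p7},{p6,p7},{p1,p5,p7},{p2,p3,p5},{p4,p6,p7}} W2={{p1},{p4},{p1,p3},{p1,p4},{p1,p5},{p1,p6},{p1,p7},{p2,p4},{p4,p6},{p4,p7},{p1,p3,p6},{p1,p5,p7},{p2,p4,p6},{p4,p6,p7}} W3={{p3},{p1,p3},{p2,p3},{p3,p5},{p3,p6},{p1,p3,p6},{p2,p3,p5}} W4={{p6},{p1,p6},{p2,p6},{p3,p6},{p4,p6},{p6,p7},{p1,p3,p6},{p2,p4,p6},{p4,p6,p7}} W5={{p2},{p2,p3},{p2,p4},{p2,p5},{p2,p6},{p2,p3,p5},{p2,p4,p6}}
  W12={{p1,p5},{p1,p7},{p4,p7},{p1,p5,p7},{p4,p6,p7}} W13={{p3,p5},{p2,p3,p5}} W14={{p6,p7},{p4,p6,p7}} W15={{p2,p5},{p2,p3,p5}} W23={{p1,p3},{p1,p3,p6}} W24={{p1,p6},{p4,p6},{p1,p3,p6},{p2,p4,p6},{p4,p6,p7}} W25={{p2,p4},{p2,p4,p6}} W34={{p3,p6},{p1,p3,p6}} W35={{p2,p3},{p2,p3,p5}} W45={{p2,p6},{p2,p4,p6}}
  W124={{p4,p6,p7}} W135={{p2,p3,p5}} W234={{p1,p3,p6}} W245={{p2,p4,p6}}
C dims 5,10,4; δ0: rk 4, SNF 1^4; δ1: rk 4, SNF 1^4
degree 0: 5−4−0 = 1 → Ȟ^0 ≅ Z
degree 1: 10−4−4 = 2 → Ȟ^1 ≅ Z^2
degree 2: 4−0−4 = 0 → Ȟ^2 ≅ 0

Ȟ^0(U;F) ≅ Z, Ȟ^1(U;F) ≅ Z^2, Ȟ^2(U;F) ≅ 0


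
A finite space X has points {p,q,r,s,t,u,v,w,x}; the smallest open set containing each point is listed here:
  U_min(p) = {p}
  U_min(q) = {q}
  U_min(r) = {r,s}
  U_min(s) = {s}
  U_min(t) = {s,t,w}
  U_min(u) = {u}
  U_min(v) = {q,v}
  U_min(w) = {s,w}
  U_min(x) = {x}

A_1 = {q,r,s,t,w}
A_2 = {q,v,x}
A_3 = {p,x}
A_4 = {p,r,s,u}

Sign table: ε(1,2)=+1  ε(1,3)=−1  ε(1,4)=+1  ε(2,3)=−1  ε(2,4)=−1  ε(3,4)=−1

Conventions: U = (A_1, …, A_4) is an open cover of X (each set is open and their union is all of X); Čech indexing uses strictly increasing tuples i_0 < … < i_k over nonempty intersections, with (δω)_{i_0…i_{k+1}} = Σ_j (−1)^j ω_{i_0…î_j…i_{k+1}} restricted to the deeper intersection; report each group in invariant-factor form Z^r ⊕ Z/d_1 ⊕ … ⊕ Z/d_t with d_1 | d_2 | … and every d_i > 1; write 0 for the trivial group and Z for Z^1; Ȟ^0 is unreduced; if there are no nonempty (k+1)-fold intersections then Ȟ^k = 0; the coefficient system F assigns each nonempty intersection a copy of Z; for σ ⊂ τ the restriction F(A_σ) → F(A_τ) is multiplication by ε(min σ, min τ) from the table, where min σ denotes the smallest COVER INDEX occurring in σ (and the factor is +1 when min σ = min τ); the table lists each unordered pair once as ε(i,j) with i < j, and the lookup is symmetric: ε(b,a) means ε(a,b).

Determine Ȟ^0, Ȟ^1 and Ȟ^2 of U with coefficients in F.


Ȟ^0(U;F) ≅ Z, Ȟ^1(U;F) ≅ Z and Ȟ^2(U;F) ≅ 0

intersection data:
  A12={q} A14={r,s} A23={x} A34={p}
C dims 4,4; δ0: rk 3, SNF 1^3
Ȟ^0 = (4 − 3) − 0 = 1, so Ȟ^0 ≅ Z
Ȟ^1 = (4 − 0) − 3 = 1, so Ȟ^1 ≅ Z
Ȟ^2 = (0 − 0) − 0 = 0, so Ȟ^2 ≅ 0


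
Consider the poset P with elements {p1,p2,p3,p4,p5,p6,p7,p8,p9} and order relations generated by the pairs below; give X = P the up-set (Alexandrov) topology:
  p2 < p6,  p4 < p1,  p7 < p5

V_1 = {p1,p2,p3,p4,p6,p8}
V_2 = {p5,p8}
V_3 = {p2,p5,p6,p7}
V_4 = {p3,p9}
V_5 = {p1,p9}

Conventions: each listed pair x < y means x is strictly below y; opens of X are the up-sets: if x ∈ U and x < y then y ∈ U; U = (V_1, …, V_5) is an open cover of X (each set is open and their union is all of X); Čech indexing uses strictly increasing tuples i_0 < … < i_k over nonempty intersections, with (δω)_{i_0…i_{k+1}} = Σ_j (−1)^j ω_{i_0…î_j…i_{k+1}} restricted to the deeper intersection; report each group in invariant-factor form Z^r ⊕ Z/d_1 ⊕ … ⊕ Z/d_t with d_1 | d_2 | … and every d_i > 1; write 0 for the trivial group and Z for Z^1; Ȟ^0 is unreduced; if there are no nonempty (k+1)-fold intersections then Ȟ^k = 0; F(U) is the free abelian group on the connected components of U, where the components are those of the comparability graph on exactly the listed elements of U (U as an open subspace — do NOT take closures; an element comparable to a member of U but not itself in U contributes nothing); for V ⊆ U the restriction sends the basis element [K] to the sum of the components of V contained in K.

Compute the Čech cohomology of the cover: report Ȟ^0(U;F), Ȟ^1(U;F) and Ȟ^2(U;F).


cover nerve:
  V12={p8} V13={p2,p6} V14={p3} V15={p1} V23={p5} V45={p9}
components per intersection:
  V1: {p1,p4} {p2,p6} {p3} {p8}
  V2: {p5} {p8}
  V3: {p2,p6} {p5,p7}
  V4: {p3} {p9}
  V5: {p1} {p9}
  V12: {p8}
  V13: {p2,p6}
  V14: {p3}
  V15: {p1}
  V23: {p5}
  V45: {p9}
C dims 12,6; δ0: rk 6, SNF 1^6
Ȟ^0: (12−6)−0=6 ⇒ Z^6
Ȟ^1: (6−0)−6=0 ⇒ 0
Ȟ^2: (0−0)−0=0 ⇒ 0

Ȟ^0 = Z^6,  Ȟ^1 = 0,  Ȟ^2 = 0


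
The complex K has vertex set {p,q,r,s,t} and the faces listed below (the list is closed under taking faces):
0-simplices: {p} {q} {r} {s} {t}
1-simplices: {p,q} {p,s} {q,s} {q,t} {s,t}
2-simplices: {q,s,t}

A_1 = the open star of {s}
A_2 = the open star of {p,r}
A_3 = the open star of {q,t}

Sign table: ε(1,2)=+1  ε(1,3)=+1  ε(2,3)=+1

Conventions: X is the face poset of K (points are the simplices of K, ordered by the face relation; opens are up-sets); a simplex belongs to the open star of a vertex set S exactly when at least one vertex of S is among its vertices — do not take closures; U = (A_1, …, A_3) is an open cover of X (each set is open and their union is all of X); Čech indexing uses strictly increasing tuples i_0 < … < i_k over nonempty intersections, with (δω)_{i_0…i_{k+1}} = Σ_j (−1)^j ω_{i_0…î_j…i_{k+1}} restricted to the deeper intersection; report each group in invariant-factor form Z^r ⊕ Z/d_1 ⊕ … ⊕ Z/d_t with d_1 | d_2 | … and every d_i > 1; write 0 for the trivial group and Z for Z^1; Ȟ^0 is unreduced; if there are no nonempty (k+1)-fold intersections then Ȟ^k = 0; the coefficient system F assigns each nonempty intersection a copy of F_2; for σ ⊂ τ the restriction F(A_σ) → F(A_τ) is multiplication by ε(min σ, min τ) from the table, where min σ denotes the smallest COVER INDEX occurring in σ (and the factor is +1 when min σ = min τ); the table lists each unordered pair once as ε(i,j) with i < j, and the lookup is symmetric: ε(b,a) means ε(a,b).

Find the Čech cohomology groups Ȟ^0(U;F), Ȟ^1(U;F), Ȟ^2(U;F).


Ȟ^0 ≅ Z/2, Ȟ^1 ≅ Z/2 and Ȟ^2 ≅ 0

nerve simplices:
  A1={{s},{p,s},{q,s},{s,t},{q,s,t}} A2={{p},{r},{p,q},{p,s}} A3={{q},{t},{p,q},{q,s},{q,t},{s,t},{q,s,t}}
  A12={{p,s}} A13={{q,s},{s,t},{q,s,t}} A23={{p,q}}
C dims 3,3; δ0: rk_F2 2
degree 0: 3−2−0 = 1 → Ȟ^0 ≅ Z/2
degree 1: 3−0−2 = 1 → Ȟ^1 ≅ Z/2
degree 2: 0−0−0 = 0 → Ȟ^2 ≅ 0


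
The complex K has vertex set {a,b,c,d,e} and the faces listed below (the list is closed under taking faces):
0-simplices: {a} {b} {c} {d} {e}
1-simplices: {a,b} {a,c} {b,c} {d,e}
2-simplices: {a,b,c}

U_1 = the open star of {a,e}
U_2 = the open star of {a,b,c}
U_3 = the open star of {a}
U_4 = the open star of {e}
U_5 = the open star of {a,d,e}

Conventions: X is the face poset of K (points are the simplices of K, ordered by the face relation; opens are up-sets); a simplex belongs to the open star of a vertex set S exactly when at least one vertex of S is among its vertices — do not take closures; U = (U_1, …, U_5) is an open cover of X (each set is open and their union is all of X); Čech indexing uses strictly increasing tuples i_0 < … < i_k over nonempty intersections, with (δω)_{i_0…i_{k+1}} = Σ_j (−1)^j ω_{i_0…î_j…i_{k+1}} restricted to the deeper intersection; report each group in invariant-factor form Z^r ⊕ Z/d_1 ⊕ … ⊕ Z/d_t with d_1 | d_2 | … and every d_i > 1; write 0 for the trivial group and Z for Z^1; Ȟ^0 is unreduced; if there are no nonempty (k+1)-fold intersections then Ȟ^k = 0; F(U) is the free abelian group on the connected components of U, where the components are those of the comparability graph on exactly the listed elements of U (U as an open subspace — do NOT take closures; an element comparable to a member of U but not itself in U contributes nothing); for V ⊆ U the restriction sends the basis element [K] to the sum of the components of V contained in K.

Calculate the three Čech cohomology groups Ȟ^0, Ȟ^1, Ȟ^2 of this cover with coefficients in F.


intersection data:
  U1={{a},{e},{a,b},{a,c},{d,e},{a,b,c}} U2={{a},{b},{c},{a,b},{a,c},{b,c},{a,b,c}} U3={{a},{a,b},{a,c},{a,b,c}} U4={{e},{d,e}} U5={{a},{d},{e},{a,b},{a,c},{d,e},{a,b,c}}
  U12={{a},{a,b},{a,c},{a,b,c}} U13={{a},{a,b},{a,c},{a,b,c}} U14={{e},{d,e}} U15={{a},{e},{a,b},{a,c},{d,e},{a,b,c}} U23={{a},{a,b},{a,c},{a,b,c}} U25={{a},{a,b},{a,c},{a,b,c}} U35={{a},{a,b},{a,c},{a,b,c}} U45={{e},{d,e}}
  U123={{a},{a,b},{a,c},{a,b,c}} U125={{a},{a,b},{a,c},{a,b,c}} U135={{a},{a,b},{a,c},{a,b,c}} U145={{e},{d,e}} U235={{a},{a,b},{a,c},{a,b,c}}
  U1235={{a},{a,b},{a,c},{a,b,c}}
components per intersection:
  U1: {{a},{a,b},{a,c},{a,b,c}} {{e},{d,e}}
  U2: {{a},{b},{c},{a,b},{a,c},{b,c},{a,b,c}}
  U3: {{a},{a,b},{a,c},{a,b,c}}
  U4: {{e},{d,e}}
  U5: {{a},{a,b},{a,c},{a,b,c}} {{d},{e},{d,e}}
  U12: {{a},{a,b},{a,c},{a,b,c}}
  U13: {{a},{a,b},{a,c},{a,b,c}}
  U14: {{e},{d,e}}
  U15: {{a},{a,b},{a,c},{a,b,c}} {{e},{d,e}}
  U23: {{a},{a,b},{a,c},{a,b,c}}
  U25: {{a},{a,b},{a,c},{a,b,c}}
  U35: {{a},{a,b},{a,c},{a,b,c}}
  U45: {{e},{d,e}}
  U123: {{a},{a,b},{a,c},{a,b,c}}
  U125: {{a},{a,b},{a,c},{a,b,c}}
  U135: {{a},{a,b},{a,c},{a,b,c}}
  U145: {{e},{d,e}}
  U235: {{a},{a,b},{a,c},{a,b,c}}
  U1235: {{a},{a,b},{a,c},{a,b,c}}
C dims 7,9,5,1; δ0: rk 5, SNF 1^5; δ1: rk 4, SNF 1^4; δ2: rk 1, SNF 1^1
Ȟ^0 = (7 − 5) − 0 = 2, so Ȟ^0 ≅ Z^2
Ȟ^1 = (9 − 4) − 5 = 0, so Ȟ^1 ≅ 0
Ȟ^2 = (5 − 1) − 4 = 0, so Ȟ^2 ≅ 0

Ȟ^0(U;F) ≅ Z^2, Ȟ^1(U;F) ≅ 0, Ȟ^2(U;F) ≅ 0


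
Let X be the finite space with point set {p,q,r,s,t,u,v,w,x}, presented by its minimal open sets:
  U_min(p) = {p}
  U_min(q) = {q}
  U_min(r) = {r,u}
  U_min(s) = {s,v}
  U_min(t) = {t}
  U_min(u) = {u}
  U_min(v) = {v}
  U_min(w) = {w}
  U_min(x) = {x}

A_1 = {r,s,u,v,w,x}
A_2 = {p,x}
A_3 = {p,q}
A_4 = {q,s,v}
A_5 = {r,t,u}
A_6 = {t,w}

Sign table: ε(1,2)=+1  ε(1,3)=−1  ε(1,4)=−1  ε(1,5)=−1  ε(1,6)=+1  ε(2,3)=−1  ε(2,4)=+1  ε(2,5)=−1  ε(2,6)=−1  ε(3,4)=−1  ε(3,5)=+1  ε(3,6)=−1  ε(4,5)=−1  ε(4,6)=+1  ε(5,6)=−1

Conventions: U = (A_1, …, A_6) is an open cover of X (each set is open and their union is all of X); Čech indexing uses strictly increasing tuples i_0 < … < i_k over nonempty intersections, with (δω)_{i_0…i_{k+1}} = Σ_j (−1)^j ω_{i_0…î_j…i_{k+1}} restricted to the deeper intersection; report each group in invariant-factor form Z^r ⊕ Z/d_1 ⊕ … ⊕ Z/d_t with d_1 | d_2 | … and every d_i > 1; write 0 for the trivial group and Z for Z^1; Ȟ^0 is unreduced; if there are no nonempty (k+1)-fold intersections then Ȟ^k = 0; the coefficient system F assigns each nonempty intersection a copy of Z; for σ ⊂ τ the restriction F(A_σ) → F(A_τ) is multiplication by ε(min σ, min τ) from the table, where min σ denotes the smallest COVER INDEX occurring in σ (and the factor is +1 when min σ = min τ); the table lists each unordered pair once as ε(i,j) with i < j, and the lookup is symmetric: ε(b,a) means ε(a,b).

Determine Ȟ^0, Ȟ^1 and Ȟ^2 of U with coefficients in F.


nerve simplices:
  A12={x} A14={s,v} A15={r,u} A16={w} A23={p} A34={q} A56={t}
C dims 6,7; δ0: rk 6, SNF 1^5·2
degree 0: 6−6−0 = 0 → Ȟ^0 ≅ 0
degree 1: 7−0−6 = 1 plus torsion [2] → Ȟ^1 ≅ Z ⊕ Z/2
degree 2: 0−0−0 = 0 → Ȟ^2 ≅ 0

Ȟ^0 = 0, Ȟ^1 = Z ⊕ Z/2 and Ȟ^2 = 0


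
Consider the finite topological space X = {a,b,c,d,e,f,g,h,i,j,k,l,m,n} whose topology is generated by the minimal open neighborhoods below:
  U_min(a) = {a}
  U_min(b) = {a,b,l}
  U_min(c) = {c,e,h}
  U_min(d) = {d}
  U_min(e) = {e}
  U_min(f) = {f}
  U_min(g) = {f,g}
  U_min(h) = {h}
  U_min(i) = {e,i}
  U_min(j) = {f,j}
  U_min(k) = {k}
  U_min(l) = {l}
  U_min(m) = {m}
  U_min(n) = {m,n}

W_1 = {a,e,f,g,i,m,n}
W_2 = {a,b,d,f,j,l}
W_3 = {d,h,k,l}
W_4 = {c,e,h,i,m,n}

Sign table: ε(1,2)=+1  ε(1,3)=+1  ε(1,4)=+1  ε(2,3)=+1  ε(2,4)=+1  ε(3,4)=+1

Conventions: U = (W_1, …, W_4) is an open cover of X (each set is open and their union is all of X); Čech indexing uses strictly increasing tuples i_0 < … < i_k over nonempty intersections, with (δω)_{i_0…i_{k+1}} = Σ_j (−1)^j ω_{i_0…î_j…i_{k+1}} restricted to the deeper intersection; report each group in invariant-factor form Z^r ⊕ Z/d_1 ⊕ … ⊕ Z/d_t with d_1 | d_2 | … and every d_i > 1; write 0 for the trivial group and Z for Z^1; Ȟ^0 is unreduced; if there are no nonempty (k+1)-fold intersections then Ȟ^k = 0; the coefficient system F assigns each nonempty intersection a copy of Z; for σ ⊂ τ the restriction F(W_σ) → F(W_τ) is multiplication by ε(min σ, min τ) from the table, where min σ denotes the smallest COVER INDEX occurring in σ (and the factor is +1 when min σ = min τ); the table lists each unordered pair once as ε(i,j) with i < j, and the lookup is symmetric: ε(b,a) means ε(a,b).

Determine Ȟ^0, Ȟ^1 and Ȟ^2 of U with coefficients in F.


Ȟ^0(U;F) ≅ Z; Ȟ^1(U;F) ≅ Z; Ȟ^2(U;F) ≅ 0

cover nerve:
  W12={a,f} W14={e,i,m,n} W23={d,l} W34={h}
C dims 4,4; δ0: rk 3, SNF 1^3
Ȟ^0: (4−3)−0=1 ⇒ Z
Ȟ^1: (4−0)−3=1 ⇒ Z
Ȟ^2: (0−0)−0=0 ⇒ 0


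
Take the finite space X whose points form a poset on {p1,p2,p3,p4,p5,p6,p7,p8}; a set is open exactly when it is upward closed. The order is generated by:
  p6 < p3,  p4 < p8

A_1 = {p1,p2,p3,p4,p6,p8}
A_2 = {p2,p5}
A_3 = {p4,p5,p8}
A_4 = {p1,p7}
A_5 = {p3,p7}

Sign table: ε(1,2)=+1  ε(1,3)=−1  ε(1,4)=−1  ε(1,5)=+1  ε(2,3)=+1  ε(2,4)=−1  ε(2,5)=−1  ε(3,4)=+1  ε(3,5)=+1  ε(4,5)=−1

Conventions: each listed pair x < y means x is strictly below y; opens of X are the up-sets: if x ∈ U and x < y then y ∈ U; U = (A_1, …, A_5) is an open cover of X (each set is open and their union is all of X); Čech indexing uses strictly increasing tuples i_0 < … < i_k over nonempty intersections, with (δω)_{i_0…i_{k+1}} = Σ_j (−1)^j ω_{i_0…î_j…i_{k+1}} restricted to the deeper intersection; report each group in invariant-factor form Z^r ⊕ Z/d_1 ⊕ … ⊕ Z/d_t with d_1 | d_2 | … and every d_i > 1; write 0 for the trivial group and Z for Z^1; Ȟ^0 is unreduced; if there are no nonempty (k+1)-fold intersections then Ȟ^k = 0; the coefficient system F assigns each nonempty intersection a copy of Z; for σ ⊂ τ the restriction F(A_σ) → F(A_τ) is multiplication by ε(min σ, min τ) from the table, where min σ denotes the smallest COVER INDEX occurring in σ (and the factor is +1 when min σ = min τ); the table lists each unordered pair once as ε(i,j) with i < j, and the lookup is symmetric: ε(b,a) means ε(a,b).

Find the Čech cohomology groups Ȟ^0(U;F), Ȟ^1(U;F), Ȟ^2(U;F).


cover nerve:
  A12={p2} A13={p4,p8} A14={p1} A15={p3} A23={p5} A45={p7}
C dims 5,6; δ0: rk 5, SNF 1^4·2
Ȟ^0: (5−5)−0=0 ⇒ 0
Ȟ^1: (6−0)−5=1 plus torsion [2] ⇒ Z ⊕ Z/2
Ȟ^2: (0−0)−0=0 ⇒ 0

Ȟ^0 = 0, Ȟ^1 = Z ⊕ Z/2 and Ȟ^2 = 0


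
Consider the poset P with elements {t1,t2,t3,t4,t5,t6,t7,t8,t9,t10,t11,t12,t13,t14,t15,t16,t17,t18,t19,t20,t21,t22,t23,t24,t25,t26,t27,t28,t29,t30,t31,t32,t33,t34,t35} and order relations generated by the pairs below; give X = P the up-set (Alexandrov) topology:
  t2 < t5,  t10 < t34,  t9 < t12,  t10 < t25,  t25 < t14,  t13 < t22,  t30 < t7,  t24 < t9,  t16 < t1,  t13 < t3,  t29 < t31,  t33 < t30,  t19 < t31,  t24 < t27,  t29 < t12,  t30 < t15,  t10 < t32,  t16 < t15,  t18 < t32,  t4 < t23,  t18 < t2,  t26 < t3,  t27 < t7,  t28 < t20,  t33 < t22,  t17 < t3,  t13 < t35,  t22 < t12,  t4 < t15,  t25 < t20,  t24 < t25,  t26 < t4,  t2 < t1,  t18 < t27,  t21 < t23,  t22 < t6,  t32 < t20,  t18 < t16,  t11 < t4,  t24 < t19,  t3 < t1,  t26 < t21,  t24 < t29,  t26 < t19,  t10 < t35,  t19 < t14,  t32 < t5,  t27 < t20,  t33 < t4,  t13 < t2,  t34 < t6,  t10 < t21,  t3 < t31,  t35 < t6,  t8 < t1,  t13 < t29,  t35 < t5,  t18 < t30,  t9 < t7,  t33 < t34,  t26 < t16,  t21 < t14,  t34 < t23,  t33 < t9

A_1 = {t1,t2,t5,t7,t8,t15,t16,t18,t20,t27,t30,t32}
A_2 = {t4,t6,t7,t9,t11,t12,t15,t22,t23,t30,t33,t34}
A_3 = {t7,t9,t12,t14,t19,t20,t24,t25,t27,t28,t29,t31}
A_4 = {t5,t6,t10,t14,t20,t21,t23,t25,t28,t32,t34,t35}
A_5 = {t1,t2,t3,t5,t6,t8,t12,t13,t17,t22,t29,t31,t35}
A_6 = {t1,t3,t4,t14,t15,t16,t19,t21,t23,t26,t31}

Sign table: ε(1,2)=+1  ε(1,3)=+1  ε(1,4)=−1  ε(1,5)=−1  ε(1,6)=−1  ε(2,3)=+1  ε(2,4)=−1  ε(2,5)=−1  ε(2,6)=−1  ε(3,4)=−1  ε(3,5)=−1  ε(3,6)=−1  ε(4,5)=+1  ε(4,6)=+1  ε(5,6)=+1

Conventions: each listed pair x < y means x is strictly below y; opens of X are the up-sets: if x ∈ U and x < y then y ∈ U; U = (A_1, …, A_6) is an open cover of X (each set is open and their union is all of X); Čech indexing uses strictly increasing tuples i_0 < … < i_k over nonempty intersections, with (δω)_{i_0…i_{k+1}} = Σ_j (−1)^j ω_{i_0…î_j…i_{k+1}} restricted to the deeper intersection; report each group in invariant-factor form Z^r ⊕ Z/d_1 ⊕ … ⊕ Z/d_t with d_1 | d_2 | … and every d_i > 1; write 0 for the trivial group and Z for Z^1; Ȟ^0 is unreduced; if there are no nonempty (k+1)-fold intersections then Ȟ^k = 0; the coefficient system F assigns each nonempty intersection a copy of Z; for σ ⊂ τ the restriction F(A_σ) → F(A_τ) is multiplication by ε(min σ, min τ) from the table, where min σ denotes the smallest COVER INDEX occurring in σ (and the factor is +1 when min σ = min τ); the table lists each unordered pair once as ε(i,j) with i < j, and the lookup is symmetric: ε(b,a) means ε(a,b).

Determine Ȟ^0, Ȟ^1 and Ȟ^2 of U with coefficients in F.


nerve simplices:
  A12={t7,t15,t30} A13={t7,t20,t27} A14={t5,t20,t32} A15={t1,t2,t5,t8} A16={t1,t15,t16} A23={t7,t9,t12} A24={t6,t23,t34} A25={t6,t12,t22} A26={t4,t15,t23} A34={t14,t20,t25,t28} A35={t12,t29,t31} A36={t14,t19,t31} A45={t5,t6,t35} A46={t14,t21,t23} A56={t1,t3,t31}
  A123={t7} A126={t15} A134={t20} A145={t5} A156={t1} A235={t12} A245={t6} A246={t23} A346={t14} A356={t31}
C dims 6,15,10; δ0: rk 5, SNF 1^5; δ1: rk 10, SNF 1^9·2
degree 0: 6−5−0 = 1 → Ȟ^0 ≅ Z
degree 1: 15−10−5 = 0 → Ȟ^1 ≅ 0
degree 2: 10−0−10 = 0 plus torsion [2] → Ȟ^2 ≅ Z/2

Ȟ^0 = Z; Ȟ^1 = 0; Ȟ^2 = Z/2


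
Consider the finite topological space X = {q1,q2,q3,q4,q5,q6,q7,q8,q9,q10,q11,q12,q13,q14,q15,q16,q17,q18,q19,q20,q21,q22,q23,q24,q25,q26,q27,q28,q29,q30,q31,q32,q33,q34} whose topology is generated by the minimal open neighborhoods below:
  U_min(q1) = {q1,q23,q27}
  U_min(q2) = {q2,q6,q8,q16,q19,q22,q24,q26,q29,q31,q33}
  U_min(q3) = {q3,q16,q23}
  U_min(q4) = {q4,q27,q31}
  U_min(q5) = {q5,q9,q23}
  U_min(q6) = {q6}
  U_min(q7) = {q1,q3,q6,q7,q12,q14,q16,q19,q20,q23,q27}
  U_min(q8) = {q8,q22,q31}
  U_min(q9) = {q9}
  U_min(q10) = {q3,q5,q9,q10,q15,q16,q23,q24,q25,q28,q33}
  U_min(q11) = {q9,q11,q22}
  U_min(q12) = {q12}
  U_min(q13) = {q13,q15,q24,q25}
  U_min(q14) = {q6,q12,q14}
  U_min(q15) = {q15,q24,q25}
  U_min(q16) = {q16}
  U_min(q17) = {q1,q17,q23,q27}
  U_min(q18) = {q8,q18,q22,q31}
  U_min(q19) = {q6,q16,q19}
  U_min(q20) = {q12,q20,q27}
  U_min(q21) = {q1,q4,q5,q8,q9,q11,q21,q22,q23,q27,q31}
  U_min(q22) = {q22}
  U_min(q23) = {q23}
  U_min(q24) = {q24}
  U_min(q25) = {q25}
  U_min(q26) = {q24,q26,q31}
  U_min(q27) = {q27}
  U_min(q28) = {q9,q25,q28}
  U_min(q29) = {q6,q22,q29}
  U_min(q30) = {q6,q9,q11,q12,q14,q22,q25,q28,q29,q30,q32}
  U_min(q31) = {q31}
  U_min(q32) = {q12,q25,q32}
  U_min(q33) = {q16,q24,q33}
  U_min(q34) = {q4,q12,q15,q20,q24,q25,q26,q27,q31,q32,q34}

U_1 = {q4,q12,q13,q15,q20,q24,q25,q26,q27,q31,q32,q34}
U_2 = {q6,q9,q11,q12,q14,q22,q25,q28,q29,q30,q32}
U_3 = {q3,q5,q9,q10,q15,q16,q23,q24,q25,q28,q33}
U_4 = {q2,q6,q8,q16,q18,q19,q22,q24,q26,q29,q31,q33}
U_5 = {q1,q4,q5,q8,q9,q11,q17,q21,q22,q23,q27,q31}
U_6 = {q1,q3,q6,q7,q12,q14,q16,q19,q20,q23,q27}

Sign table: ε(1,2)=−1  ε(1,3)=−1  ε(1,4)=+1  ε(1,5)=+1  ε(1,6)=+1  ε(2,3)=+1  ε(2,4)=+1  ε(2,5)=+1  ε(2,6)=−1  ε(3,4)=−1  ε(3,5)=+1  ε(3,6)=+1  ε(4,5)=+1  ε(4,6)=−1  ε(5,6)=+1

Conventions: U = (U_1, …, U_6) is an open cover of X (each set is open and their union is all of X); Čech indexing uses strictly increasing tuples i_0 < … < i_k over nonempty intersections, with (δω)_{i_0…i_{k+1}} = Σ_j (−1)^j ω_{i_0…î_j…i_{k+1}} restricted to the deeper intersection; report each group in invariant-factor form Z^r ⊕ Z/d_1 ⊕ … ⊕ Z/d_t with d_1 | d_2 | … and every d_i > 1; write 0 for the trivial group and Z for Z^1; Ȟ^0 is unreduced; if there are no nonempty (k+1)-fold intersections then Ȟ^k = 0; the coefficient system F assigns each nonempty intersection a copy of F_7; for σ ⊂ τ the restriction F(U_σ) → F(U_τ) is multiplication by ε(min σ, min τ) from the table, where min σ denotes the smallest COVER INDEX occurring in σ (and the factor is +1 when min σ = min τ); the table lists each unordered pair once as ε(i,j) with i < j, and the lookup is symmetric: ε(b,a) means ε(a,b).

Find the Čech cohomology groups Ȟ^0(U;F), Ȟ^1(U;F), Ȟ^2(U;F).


nonempty overlaps:
  U12={q12,q25,q32} U13={q15,q24,q25} U14={q24,q26,q31} U15={q4,q27,q31} U16={q12,q20,q27} U23={q9,q25,q28} U24={q6,q22,q29} U25={q9,q11,q22} U26={q6,q12,q14} U34={q16,q24,q33} U35={q5,q9,q23} U36={q3,q16,q23} U45={q8,q22,q31} U46={q6,q16,q19} U56={q1,q23,q27}
  U123={q25} U126={q12} U134={q24} U145={q31} U156={q27} U235={q9} U245={q22} U246={q6} U346={q16} U356={q23}
C dims 6,15,10; δ0: rk_F7 6; δ1: rk_F7 9
degree 0: 6−6−0 = 0 → Ȟ^0 ≅ 0
degree 1: 15−9−6 = 0 → Ȟ^1 ≅ 0
degree 2: 10−0−9 = 1 → Ȟ^2 ≅ Z/7

Ȟ^0 = 0, Ȟ^1 = 0, Ȟ^2 = Z/7


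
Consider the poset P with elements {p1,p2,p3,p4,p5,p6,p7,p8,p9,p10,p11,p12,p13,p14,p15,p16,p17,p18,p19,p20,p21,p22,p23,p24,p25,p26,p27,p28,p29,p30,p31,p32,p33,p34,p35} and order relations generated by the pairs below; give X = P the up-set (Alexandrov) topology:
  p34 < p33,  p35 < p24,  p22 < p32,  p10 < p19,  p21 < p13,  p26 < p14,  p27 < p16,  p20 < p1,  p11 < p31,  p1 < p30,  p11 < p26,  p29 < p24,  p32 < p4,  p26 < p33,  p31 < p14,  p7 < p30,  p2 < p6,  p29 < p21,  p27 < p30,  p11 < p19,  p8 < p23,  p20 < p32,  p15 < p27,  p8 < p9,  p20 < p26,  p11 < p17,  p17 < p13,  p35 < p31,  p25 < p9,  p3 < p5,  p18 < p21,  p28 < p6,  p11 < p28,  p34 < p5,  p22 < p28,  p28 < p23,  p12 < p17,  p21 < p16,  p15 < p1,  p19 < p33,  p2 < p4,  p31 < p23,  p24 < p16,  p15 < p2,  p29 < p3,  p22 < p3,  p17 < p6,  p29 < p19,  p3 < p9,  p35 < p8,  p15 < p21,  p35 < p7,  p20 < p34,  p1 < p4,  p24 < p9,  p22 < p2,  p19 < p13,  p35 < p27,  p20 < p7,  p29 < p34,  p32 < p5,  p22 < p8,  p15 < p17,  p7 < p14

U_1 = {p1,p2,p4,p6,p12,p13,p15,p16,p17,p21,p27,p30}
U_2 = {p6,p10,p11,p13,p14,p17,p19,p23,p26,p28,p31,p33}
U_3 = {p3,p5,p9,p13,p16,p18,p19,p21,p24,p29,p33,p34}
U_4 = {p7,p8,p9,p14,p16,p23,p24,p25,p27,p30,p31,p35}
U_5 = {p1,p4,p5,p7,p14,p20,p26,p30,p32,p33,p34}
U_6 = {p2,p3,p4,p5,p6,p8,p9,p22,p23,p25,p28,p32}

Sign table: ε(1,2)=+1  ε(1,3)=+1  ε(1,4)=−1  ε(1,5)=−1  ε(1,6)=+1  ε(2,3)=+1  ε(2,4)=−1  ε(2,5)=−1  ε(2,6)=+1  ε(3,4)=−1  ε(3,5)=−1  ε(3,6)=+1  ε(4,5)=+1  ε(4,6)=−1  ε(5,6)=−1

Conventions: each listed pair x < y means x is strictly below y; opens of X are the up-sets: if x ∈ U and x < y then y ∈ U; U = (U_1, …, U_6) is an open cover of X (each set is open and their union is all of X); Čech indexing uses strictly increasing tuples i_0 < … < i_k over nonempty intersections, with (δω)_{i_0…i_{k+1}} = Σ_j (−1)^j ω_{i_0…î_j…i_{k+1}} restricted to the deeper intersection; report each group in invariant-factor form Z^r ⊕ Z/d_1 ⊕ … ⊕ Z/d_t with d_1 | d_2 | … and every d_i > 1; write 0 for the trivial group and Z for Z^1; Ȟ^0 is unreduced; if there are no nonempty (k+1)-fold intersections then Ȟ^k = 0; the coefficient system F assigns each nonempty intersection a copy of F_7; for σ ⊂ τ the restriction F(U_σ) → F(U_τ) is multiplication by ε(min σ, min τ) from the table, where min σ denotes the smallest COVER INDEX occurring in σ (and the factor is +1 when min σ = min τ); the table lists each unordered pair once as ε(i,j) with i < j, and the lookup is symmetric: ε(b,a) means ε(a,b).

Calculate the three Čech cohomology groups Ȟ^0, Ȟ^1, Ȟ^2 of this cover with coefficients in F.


Ȟ^0 ≅ Z/7; Ȟ^1 ≅ 0; Ȟ^2 ≅ 0

nonempty intersections:
  U12={p6,p13,p17} U13={p13,p16,p21} U14={p16,p27,p30} U15={p1,p4,p30} U16={p2,p4,p6} U23={p13,p19,p33} U24={p14,p23,p31} U25={p14,p26,p33} U26={p6,p23,p28} U34={p9,p16,p24} U35={p5,p33,p34} U36={p3,p5,p9} U45={p7,p14,p30} U46={p8,p9,p23,p25} U56={p4,p5,p32}
  U123={p13} U126={p6} U134={p16} U145={p30} U156={p4} U235={p33} U245={p14} U246={p23} U346={p9} U356={p5}
C dims 6,15,10; δ0: rk_F7 5; δ1: rk_F7 10
Ȟ^0: (6−5)−0=1 ⇒ Z/7
Ȟ^1: (15−10)−5=0 ⇒ 0
Ȟ^2: (10−0)−10=0 ⇒ 0
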